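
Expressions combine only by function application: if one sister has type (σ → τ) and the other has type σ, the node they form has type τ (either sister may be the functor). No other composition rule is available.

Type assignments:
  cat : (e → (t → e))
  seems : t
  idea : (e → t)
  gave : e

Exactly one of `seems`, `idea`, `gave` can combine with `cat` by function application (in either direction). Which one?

seems : t — does not combine with cat.
idea : (e → t) — does not combine with cat.
gave — combines: cat : (e → (t → e)) takes gave : e as argument, giving (t → e).

gave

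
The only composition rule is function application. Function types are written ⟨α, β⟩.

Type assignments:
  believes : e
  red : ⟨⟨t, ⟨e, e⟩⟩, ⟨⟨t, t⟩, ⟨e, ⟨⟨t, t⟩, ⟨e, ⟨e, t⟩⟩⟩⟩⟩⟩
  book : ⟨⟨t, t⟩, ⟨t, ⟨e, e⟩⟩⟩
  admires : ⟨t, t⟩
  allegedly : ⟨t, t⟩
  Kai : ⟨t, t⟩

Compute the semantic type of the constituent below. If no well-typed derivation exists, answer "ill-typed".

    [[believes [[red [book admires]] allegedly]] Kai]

⟨e, ⟨e, t⟩⟩

At [book admires], book : ⟨⟨t, t⟩, ⟨t, ⟨e, e⟩⟩⟩ takes admires : ⟨t, t⟩, giving ⟨t, ⟨e, e⟩⟩.
At [red [book admires]], red : ⟨⟨t, ⟨e, e⟩⟩, ⟨⟨t, t⟩, ⟨e, ⟨⟨t, t⟩, ⟨e, ⟨e, t⟩⟩⟩⟩⟩⟩ takes [book admires] : ⟨t, ⟨e, e⟩⟩, giving ⟨⟨t, t⟩, ⟨e, ⟨⟨t, t⟩, ⟨e, ⟨e, t⟩⟩⟩⟩⟩.
At [[red [book admires]] allegedly], [red [book admires]] : ⟨⟨t, t⟩, ⟨e, ⟨⟨t, t⟩, ⟨e, ⟨e, t⟩⟩⟩⟩⟩ takes allegedly : ⟨t, t⟩, giving ⟨e, ⟨⟨t, t⟩, ⟨e, ⟨e, t⟩⟩⟩⟩.
At [believes [[red [book admires]] allegedly]], [[red [book admires]] allegedly] : ⟨e, ⟨⟨t, t⟩, ⟨e, ⟨e, t⟩⟩⟩⟩ takes believes : e, giving ⟨⟨t, t⟩, ⟨e, ⟨e, t⟩⟩⟩.
At [[believes [[red [book admires]] allegedly]] Kai], [believes [[red [book admires]] allegedly]] : ⟨⟨t, t⟩, ⟨e, ⟨e, t⟩⟩⟩ takes Kai : ⟨t, t⟩, giving ⟨e, ⟨e, t⟩⟩.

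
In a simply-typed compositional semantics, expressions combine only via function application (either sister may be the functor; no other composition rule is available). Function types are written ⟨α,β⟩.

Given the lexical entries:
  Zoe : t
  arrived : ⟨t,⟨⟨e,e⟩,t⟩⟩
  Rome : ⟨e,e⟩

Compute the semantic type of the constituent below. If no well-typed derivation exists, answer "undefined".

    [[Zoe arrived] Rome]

[Zoe arrived] — arrived of type ⟨t,⟨⟨e,e⟩,t⟩⟩ combines with Zoe of type t: type ⟨⟨e,e⟩,t⟩.
[[Zoe arrived] Rome] — [Zoe arrived] of type ⟨⟨e,e⟩,t⟩ combines with Rome of type ⟨e,e⟩: type t.

t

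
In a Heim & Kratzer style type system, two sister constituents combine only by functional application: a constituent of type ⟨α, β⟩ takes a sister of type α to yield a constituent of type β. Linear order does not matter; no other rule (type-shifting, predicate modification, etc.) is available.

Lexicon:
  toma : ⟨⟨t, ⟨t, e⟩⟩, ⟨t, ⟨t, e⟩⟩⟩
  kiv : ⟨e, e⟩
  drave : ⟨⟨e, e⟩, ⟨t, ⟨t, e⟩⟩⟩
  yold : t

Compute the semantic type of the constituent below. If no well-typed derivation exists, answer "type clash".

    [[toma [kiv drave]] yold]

[kiv drave]: ⟨⟨e, e⟩, ⟨t, ⟨t, e⟩⟩⟩ applied to ⟨e, e⟩ yields ⟨t, ⟨t, e⟩⟩.
[toma [kiv drave]]: ⟨⟨t, ⟨t, e⟩⟩, ⟨t, ⟨t, e⟩⟩⟩ applied to ⟨t, ⟨t, e⟩⟩ yields ⟨t, ⟨t, e⟩⟩.
[[toma [kiv drave]] yold]: ⟨t, ⟨t, e⟩⟩ applied to t yields ⟨t, e⟩.

⟨t, e⟩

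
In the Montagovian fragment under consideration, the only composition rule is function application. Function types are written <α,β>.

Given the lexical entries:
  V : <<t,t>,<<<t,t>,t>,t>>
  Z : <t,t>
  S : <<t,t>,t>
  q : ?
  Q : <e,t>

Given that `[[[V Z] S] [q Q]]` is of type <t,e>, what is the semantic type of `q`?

[[[V Z] S] [q Q]] is required to be <t,e>. [[V Z] S] : t cannot yield <t,e> as functor, so [q Q] : <t,<t,e>>.
[q Q] is required to be <t,<t,e>>. Q : <e,t> cannot yield <t,<t,e>> as functor, so q : <<e,t>,<t,<t,e>>>.

<<e,t>,<t,<t,e>>>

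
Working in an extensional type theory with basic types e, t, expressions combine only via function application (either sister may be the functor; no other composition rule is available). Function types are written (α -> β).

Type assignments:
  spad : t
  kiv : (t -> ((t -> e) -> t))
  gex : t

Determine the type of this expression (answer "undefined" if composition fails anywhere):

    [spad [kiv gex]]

[kiv gex]: kiv is (t -> ((t -> e) -> t)), gex is t; result ((t -> e) -> t).
At [spad [kiv gex]]: neither t nor ((t -> e) -> t) can take the other as argument; the node is ill-typed.

undefined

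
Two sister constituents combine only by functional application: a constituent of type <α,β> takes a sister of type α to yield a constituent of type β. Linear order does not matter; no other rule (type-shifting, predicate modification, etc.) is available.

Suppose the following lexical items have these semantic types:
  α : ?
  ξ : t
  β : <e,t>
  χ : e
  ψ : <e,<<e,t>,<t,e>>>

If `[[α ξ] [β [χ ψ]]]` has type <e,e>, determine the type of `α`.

For [[α ξ] [β [χ ψ]]] to have type <e,e> with [β [χ ψ]] of type <t,e>, [α ξ] must be the function: [α ξ] : <<t,e>,<e,e>>.
For [α ξ] to have type <<t,e>,<e,e>> with ξ of type t, α must be the function: α : <t,<<t,e>,<e,e>>>.

<t,<<t,e>,<e,e>>>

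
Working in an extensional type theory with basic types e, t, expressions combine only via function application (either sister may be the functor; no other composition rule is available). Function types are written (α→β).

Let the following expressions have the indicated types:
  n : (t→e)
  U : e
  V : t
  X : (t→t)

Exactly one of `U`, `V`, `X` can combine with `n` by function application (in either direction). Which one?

U : e — does not combine with n.
V — combines: n : (t→e) takes V : t as argument, giving e.
X : (t→t) — does not combine with n.

V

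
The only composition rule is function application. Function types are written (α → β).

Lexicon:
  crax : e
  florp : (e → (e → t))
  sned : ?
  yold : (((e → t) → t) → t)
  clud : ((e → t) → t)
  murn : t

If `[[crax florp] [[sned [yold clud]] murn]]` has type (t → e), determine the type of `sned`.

[[crax florp] [[sned [yold clud]] murn]] is required to be (t → e). [crax florp] : (e → t) cannot yield (t → e) as functor, so [[sned [yold clud]] murn] : ((e → t) → (t → e)).
[[sned [yold clud]] murn] is required to be ((e → t) → (t → e)). murn : t cannot yield ((e → t) → (t → e)) as functor, so [sned [yold clud]] : (t → ((e → t) → (t → e))).
[sned [yold clud]] is required to be (t → ((e → t) → (t → e))). [yold clud] : t cannot yield (t → ((e → t) → (t → e))) as functor, so sned : (t → (t → ((e → t) → (t → e)))).

(t → (t → ((e → t) → (t → e))))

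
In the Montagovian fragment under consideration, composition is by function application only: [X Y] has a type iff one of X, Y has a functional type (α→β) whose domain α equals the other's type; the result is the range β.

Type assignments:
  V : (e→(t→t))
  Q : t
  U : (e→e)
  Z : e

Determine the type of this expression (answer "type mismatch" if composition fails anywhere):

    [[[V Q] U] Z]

At [V Q]: neither (e→(t→t)) nor t can take the other as argument; the node is ill-typed.

type mismatch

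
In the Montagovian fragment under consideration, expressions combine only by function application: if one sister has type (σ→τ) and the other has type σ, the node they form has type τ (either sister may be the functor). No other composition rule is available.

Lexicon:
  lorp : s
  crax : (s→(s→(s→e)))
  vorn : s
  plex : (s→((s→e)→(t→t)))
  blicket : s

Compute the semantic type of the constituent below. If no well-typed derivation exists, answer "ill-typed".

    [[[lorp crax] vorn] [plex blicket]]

(t→t)

At [lorp crax], crax : (s→(s→(s→e))) takes lorp : s, giving (s→(s→e)).
At [[lorp crax] vorn], [lorp crax] : (s→(s→e)) takes vorn : s, giving (s→e).
At [plex blicket], plex : (s→((s→e)→(t→t))) takes blicket : s, giving ((s→e)→(t→t)).
At [[[lorp crax] vorn] [plex blicket]], [plex blicket] : ((s→e)→(t→t)) takes [[lorp crax] vorn] : (s→e), giving (t→t).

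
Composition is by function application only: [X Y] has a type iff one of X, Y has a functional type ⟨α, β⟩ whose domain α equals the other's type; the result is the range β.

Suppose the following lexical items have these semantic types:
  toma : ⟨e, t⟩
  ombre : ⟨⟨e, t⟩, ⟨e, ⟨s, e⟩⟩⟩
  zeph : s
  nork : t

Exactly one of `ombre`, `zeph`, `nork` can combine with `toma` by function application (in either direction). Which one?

ombre

ombre — combines: ombre : ⟨⟨e, t⟩, ⟨e, ⟨s, e⟩⟩⟩ takes toma : ⟨e, t⟩ as argument, giving ⟨e, ⟨s, e⟩⟩.
zeph : s — toma needs e; zeph needs nothing (atomic); neither fits.
nork : t — toma needs e; nork needs nothing (atomic); neither fits.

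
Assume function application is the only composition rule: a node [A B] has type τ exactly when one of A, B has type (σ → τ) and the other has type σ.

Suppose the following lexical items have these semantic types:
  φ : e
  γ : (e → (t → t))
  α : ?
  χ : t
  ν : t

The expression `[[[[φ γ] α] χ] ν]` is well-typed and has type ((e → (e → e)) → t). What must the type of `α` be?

((t → t) → (t → (t → ((e → (e → e)) → t))))

At [[[[φ γ] α] χ] ν] (required: ((e → (e → e)) → t)): ν is t, which is not a function with range ((e → (e → e)) → t); hence [[[φ γ] α] χ] is the functor — type (t → ((e → (e → e)) → t)).
At [[[φ γ] α] χ] (required: (t → ((e → (e → e)) → t))): χ is t, which is not a function with range (t → ((e → (e → e)) → t)); hence [[φ γ] α] is the functor — type (t → (t → ((e → (e → e)) → t))).
At [[φ γ] α] (required: (t → (t → ((e → (e → e)) → t)))): [φ γ] is (t → t), which is not a function with range (t → (t → ((e → (e → e)) → t))); hence α is the functor — type ((t → t) → (t → (t → ((e → (e → e)) → t)))).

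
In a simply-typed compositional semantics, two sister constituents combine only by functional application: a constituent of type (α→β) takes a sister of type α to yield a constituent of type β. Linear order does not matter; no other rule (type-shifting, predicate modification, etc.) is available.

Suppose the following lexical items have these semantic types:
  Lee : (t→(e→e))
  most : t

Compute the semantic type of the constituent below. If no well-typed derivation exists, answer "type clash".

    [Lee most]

(e→e)

[Lee most] — Lee of type (t→(e→e)) combines with most of type t: type (e→e).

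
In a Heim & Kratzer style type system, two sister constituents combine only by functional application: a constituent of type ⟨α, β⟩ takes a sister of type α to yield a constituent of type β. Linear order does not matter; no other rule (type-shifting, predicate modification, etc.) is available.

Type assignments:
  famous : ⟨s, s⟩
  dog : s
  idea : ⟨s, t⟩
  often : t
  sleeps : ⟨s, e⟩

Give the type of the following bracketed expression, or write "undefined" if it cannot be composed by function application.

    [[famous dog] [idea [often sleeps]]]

[famous dog]: famous is ⟨s, s⟩, dog is s; result s.
[often sleeps]: t and ⟨s, e⟩ cannot combine by function application — type clash.

undefined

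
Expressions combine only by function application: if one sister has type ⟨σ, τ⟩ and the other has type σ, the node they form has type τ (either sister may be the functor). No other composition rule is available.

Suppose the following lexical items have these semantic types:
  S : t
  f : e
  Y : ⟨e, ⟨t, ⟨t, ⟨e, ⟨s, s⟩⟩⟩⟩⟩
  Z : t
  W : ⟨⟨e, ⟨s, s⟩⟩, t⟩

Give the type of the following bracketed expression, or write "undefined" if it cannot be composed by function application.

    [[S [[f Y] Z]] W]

t

[f Y]: Y is ⟨e, ⟨t, ⟨t, ⟨e, ⟨s, s⟩⟩⟩⟩⟩, f is e; result ⟨t, ⟨t, ⟨e, ⟨s, s⟩⟩⟩⟩.
[[f Y] Z]: [f Y] is ⟨t, ⟨t, ⟨e, ⟨s, s⟩⟩⟩⟩, Z is t; result ⟨t, ⟨e, ⟨s, s⟩⟩⟩.
[S [[f Y] Z]]: [[f Y] Z] is ⟨t, ⟨e, ⟨s, s⟩⟩⟩, S is t; result ⟨e, ⟨s, s⟩⟩.
[[S [[f Y] Z]] W]: W is ⟨⟨e, ⟨s, s⟩⟩, t⟩, [S [[f Y] Z]] is ⟨e, ⟨s, s⟩⟩; result t.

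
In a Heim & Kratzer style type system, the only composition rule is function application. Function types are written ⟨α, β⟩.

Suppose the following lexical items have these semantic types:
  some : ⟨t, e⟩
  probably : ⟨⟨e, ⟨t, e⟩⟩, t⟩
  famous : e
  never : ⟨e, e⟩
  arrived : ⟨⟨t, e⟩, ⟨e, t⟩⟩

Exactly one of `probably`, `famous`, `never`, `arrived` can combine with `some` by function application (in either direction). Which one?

probably : ⟨⟨e, ⟨t, e⟩⟩, t⟩ — does not combine with some.
famous : e — does not combine with some.
never : ⟨e, e⟩ — does not combine with some.
arrived — combines: arrived : ⟨⟨t, e⟩, ⟨e, t⟩⟩ takes some : ⟨t, e⟩ as argument, giving ⟨e, t⟩.

arrived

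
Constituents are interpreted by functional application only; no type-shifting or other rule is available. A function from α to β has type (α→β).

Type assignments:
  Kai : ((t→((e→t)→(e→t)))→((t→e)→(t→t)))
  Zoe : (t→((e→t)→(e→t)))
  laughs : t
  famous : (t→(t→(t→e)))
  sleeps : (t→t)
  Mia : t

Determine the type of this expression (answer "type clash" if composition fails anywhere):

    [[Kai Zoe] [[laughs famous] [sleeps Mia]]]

(t→t)

[Kai Zoe]: functor Kai : ((t→((e→t)→(e→t)))→((t→e)→(t→t))), argument Zoe : (t→((e→t)→(e→t))); result ((t→e)→(t→t)).
[laughs famous]: functor famous : (t→(t→(t→e))), argument laughs : t; result (t→(t→e)).
[sleeps Mia]: functor sleeps : (t→t), argument Mia : t; result t.
[[laughs famous] [sleeps Mia]]: functor [laughs famous] : (t→(t→e)), argument [sleeps Mia] : t; result (t→e).
[[Kai Zoe] [[laughs famous] [sleeps Mia]]]: functor [Kai Zoe] : ((t→e)→(t→t)), argument [[laughs famous] [sleeps Mia]] : (t→e); result (t→t).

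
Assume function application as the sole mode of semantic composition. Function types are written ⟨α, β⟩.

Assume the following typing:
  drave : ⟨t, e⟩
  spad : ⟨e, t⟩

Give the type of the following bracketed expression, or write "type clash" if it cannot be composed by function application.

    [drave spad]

type clash

[drave spad]: ⟨t, e⟩ and ⟨e, t⟩ cannot combine by function application — type clash.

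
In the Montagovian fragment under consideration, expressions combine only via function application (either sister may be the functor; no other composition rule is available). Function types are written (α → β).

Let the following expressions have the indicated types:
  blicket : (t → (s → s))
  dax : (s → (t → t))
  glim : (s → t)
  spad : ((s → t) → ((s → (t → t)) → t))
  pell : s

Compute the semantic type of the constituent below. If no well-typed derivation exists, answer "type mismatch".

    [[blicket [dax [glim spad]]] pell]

s

At [glim spad], spad : ((s → t) → ((s → (t → t)) → t)) takes glim : (s → t), giving ((s → (t → t)) → t).
At [dax [glim spad]], [glim spad] : ((s → (t → t)) → t) takes dax : (s → (t → t)), giving t.
At [blicket [dax [glim spad]]], blicket : (t → (s → s)) takes [dax [glim spad]] : t, giving (s → s).
At [[blicket [dax [glim spad]]] pell], [blicket [dax [glim spad]]] : (s → s) takes pell : s, giving s.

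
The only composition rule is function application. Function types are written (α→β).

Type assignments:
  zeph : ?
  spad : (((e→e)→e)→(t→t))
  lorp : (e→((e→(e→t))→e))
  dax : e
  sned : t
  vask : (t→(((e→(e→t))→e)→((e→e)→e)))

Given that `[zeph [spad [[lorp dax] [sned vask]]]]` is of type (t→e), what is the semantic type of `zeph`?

At [zeph [spad [[lorp dax] [sned vask]]]] (required: (t→e)): [spad [[lorp dax] [sned vask]]] is (t→t), which is not a function with range (t→e); hence zeph is the functor — type ((t→t)→(t→e)).

((t→t)→(t→e))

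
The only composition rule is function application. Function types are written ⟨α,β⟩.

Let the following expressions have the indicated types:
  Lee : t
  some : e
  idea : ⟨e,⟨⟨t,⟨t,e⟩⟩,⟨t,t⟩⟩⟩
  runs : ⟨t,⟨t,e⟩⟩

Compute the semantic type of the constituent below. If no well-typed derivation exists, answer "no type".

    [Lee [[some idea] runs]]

t

[some idea]: ⟨e,⟨⟨t,⟨t,e⟩⟩,⟨t,t⟩⟩⟩ applied to e yields ⟨⟨t,⟨t,e⟩⟩,⟨t,t⟩⟩.
[[some idea] runs]: ⟨⟨t,⟨t,e⟩⟩,⟨t,t⟩⟩ applied to ⟨t,⟨t,e⟩⟩ yields ⟨t,t⟩.
[Lee [[some idea] runs]]: ⟨t,t⟩ applied to t yields t.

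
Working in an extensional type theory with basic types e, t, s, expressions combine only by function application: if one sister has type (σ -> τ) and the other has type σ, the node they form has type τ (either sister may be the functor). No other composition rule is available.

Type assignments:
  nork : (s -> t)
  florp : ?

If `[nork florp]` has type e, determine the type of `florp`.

For [nork florp] to have type e with nork of type (s -> t), florp must be the function: florp : ((s -> t) -> e).

((s -> t) -> e)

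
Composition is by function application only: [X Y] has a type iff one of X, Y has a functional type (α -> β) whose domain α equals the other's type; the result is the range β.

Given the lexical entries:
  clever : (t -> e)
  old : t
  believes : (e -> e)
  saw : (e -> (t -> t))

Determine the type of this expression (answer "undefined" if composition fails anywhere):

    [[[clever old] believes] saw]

[clever old] — clever of type (t -> e) combines with old of type t: type e.
[[clever old] believes] — believes of type (e -> e) combines with [clever old] of type e: type e.
[[[clever old] believes] saw] — saw of type (e -> (t -> t)) combines with [[clever old] believes] of type e: type (t -> t).

(t -> t)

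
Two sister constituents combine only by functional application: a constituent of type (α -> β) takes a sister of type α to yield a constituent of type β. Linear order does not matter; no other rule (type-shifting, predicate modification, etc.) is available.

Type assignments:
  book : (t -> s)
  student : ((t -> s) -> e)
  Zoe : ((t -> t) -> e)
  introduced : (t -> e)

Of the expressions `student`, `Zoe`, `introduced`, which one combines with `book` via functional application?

student — combines: student : ((t -> s) -> e) takes book : (t -> s) as argument, giving e.
Zoe : ((t -> t) -> e) — neither side's domain matches the other.
introduced : (t -> e) — neither side's domain matches the other.

student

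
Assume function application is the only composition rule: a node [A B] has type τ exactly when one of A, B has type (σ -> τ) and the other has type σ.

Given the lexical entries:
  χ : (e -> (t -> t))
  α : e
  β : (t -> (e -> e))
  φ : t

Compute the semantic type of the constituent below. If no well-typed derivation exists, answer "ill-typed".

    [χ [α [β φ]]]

(t -> t)

[β φ]: functor β : (t -> (e -> e)), argument φ : t; result (e -> e).
[α [β φ]]: functor [β φ] : (e -> e), argument α : e; result e.
[χ [α [β φ]]]: functor χ : (e -> (t -> t)), argument [α [β φ]] : e; result (t -> t).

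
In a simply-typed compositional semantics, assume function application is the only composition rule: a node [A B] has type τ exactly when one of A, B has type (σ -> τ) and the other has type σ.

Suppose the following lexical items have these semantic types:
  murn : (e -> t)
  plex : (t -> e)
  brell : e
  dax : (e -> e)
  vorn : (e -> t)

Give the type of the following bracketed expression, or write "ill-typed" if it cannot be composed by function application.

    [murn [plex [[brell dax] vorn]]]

[brell dax]: (e -> e) applied to e yields e.
[[brell dax] vorn]: (e -> t) applied to e yields t.
[plex [[brell dax] vorn]]: (t -> e) applied to t yields e.
[murn [plex [[brell dax] vorn]]]: (e -> t) applied to e yields t.

t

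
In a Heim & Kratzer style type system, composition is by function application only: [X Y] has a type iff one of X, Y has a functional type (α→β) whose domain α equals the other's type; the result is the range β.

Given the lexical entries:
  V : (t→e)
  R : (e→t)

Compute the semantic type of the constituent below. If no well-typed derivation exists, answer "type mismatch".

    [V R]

type mismatch

[V R]: (t→e) with (e→t) — neither is a function whose domain matches the other; composition fails here.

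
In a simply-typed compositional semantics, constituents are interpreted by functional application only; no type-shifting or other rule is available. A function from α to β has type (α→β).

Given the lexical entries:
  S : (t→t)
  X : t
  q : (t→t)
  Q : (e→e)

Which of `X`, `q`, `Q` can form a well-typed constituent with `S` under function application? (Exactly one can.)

X — combines: S : (t→t) takes X : t as argument, giving t.
q : (t→t) — S needs t; q needs t; neither fits.
Q : (e→e) — S needs t; Q needs e; neither fits.

X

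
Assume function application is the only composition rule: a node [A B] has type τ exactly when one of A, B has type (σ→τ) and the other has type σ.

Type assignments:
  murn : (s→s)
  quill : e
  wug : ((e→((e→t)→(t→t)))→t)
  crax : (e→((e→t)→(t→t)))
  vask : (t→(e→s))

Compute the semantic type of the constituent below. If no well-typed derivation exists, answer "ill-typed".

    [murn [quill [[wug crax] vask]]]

s

[wug crax] — wug of type ((e→((e→t)→(t→t)))→t) combines with crax of type (e→((e→t)→(t→t))): type t.
[[wug crax] vask] — vask of type (t→(e→s)) combines with [wug crax] of type t: type (e→s).
[quill [[wug crax] vask]] — [[wug crax] vask] of type (e→s) combines with quill of type e: type s.
[murn [quill [[wug crax] vask]]] — murn of type (s→s) combines with [quill [[wug crax] vask]] of type s: type s.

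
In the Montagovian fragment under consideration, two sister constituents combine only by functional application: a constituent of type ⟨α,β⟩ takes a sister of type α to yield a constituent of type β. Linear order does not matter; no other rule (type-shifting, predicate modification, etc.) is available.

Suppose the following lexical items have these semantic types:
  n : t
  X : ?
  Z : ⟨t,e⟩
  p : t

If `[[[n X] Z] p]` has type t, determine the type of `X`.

[[[n X] Z] p] must have type t. The sister p has type t; that is not a function onto t, so [[n X] Z] must be the functor, of type ⟨t,t⟩.
[[n X] Z] must have type ⟨t,t⟩. The sister Z has type ⟨t,e⟩; that is not a function onto ⟨t,t⟩, so [n X] must be the functor, of type ⟨⟨t,e⟩,⟨t,t⟩⟩.
[n X] must have type ⟨⟨t,e⟩,⟨t,t⟩⟩. The sister n has type t; that is not a function onto ⟨⟨t,e⟩,⟨t,t⟩⟩, so X must be the functor, of type ⟨t,⟨⟨t,e⟩,⟨t,t⟩⟩⟩.

⟨t,⟨⟨t,e⟩,⟨t,t⟩⟩⟩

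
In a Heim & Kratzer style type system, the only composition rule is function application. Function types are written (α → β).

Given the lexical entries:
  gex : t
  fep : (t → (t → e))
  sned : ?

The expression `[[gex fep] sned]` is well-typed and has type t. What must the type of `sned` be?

((t → e) → t)

[[gex fep] sned] is required to be t. [gex fep] : (t → e) cannot yield t as functor, so sned : ((t → e) → t).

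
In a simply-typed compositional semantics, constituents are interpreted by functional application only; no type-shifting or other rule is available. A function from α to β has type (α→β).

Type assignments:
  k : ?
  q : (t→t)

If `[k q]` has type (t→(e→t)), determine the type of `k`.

((t→t)→(t→(e→t)))

For [k q] to have type (t→(e→t)) with q of type (t→t), k must be the function: k : ((t→t)→(t→(e→t))).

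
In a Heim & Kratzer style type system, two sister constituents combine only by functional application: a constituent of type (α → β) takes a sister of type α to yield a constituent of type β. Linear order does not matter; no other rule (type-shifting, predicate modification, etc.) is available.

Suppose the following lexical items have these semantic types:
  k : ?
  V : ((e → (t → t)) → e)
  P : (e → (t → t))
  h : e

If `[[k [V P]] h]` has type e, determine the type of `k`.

[[k [V P]] h] must have type e. The sister h has type e; that is not a function onto e, so [k [V P]] must be the functor, of type (e → e).
[k [V P]] must have type (e → e). The sister [V P] has type e; that is not a function onto (e → e), so k must be the functor, of type (e → (e → e)).

(e → (e → e))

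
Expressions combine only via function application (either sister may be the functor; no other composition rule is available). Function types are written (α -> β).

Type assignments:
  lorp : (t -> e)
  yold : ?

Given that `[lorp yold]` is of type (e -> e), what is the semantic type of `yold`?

((t -> e) -> (e -> e))

At [lorp yold] (required: (e -> e)): lorp is (t -> e), which is not a function with range (e -> e); hence yold is the functor — type ((t -> e) -> (e -> e)).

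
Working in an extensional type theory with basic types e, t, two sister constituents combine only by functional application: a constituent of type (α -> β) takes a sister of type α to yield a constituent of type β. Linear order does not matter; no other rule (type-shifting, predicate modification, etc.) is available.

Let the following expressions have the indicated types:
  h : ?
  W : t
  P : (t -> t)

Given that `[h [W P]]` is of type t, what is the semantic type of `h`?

At [h [W P]] (required: t): [W P] is t, which is not a function with range t; hence h is the functor — type (t -> t).

(t -> t)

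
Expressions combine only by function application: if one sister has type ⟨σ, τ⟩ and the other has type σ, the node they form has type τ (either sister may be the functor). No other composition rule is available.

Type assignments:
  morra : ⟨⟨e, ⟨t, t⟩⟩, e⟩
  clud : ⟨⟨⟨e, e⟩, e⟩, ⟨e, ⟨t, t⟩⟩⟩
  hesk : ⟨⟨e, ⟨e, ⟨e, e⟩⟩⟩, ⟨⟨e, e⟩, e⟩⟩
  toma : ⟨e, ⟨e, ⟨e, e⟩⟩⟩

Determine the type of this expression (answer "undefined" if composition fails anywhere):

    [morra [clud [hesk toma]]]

e

[hesk toma]: functor hesk : ⟨⟨e, ⟨e, ⟨e, e⟩⟩⟩, ⟨⟨e, e⟩, e⟩⟩, argument toma : ⟨e, ⟨e, ⟨e, e⟩⟩⟩; result ⟨⟨e, e⟩, e⟩.
[clud [hesk toma]]: functor clud : ⟨⟨⟨e, e⟩, e⟩, ⟨e, ⟨t, t⟩⟩⟩, argument [hesk toma] : ⟨⟨e, e⟩, e⟩; result ⟨e, ⟨t, t⟩⟩.
[morra [clud [hesk toma]]]: functor morra : ⟨⟨e, ⟨t, t⟩⟩, e⟩, argument [clud [hesk toma]] : ⟨e, ⟨t, t⟩⟩; result e.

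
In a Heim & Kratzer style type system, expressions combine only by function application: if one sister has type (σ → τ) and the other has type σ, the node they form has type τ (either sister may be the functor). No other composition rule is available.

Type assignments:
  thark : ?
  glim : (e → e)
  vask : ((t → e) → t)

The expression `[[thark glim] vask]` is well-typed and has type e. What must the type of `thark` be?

((e → e) → (((t → e) → t) → e))

[[thark glim] vask] is required to be e. vask : ((t → e) → t) cannot yield e as functor, so [thark glim] : (((t → e) → t) → e).
[thark glim] is required to be (((t → e) → t) → e). glim : (e → e) cannot yield (((t → e) → t) → e) as functor, so thark : ((e → e) → (((t → e) → t) → e)).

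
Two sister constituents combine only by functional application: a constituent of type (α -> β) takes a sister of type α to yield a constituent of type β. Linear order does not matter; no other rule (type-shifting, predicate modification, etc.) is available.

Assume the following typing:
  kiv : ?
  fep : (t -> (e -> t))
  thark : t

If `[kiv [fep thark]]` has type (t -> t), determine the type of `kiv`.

((e -> t) -> (t -> t))

At [kiv [fep thark]] (required: (t -> t)): [fep thark] is (e -> t), which is not a function with range (t -> t); hence kiv is the functor — type ((e -> t) -> (t -> t)).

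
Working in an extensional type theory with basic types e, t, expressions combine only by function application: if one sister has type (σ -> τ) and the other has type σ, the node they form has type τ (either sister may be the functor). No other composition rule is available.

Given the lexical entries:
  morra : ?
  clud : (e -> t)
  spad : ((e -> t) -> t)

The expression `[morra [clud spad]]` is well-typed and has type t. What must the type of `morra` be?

[morra [clud spad]] must have type t. The sister [clud spad] has type t; that is not a function onto t, so morra must be the functor, of type (t -> t).

(t -> t)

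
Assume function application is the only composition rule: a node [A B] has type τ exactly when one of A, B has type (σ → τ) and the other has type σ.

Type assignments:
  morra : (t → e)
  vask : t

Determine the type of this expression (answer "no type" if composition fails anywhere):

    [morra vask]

e

[morra vask]: morra is (t → e), vask is t; result e.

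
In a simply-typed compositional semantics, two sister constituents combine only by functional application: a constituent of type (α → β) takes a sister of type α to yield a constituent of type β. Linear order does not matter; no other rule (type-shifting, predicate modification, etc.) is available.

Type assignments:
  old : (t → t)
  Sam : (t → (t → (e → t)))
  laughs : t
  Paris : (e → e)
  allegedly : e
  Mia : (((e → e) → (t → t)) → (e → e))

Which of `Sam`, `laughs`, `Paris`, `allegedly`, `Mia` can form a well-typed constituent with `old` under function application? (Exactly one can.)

Sam : (t → (t → (e → t))) — old needs t; Sam needs t; neither fits.
laughs — combines: old : (t → t) takes laughs : t as argument, giving t.
Paris : (e → e) — old needs t; Paris needs e; neither fits.
allegedly : e — old needs t; allegedly needs nothing (atomic); neither fits.
Mia : (((e → e) → (t → t)) → (e → e)) — old needs t; Mia needs ((e → e) → (t → t)); neither fits.

laughs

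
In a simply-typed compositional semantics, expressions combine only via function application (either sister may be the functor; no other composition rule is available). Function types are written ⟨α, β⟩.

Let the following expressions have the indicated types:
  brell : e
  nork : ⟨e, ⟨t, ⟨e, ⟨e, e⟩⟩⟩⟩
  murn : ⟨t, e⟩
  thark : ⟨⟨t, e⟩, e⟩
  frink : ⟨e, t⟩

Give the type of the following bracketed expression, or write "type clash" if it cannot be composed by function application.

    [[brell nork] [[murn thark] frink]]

[brell nork]: functor nork : ⟨e, ⟨t, ⟨e, ⟨e, e⟩⟩⟩⟩, argument brell : e; result ⟨t, ⟨e, ⟨e, e⟩⟩⟩.
[murn thark]: functor thark : ⟨⟨t, e⟩, e⟩, argument murn : ⟨t, e⟩; result e.
[[murn thark] frink]: functor frink : ⟨e, t⟩, argument [murn thark] : e; result t.
[[brell nork] [[murn thark] frink]]: functor [brell nork] : ⟨t, ⟨e, ⟨e, e⟩⟩⟩, argument [[murn thark] frink] : t; result ⟨e, ⟨e, e⟩⟩.

⟨e, ⟨e, e⟩⟩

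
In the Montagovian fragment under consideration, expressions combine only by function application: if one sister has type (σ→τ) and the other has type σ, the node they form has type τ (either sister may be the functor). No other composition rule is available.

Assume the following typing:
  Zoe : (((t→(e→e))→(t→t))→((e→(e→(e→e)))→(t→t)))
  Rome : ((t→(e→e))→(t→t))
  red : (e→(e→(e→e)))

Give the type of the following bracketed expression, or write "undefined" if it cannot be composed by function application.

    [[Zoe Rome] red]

At [Zoe Rome], Zoe : (((t→(e→e))→(t→t))→((e→(e→(e→e)))→(t→t))) takes Rome : ((t→(e→e))→(t→t)), giving ((e→(e→(e→e)))→(t→t)).
At [[Zoe Rome] red], [Zoe Rome] : ((e→(e→(e→e)))→(t→t)) takes red : (e→(e→(e→e))), giving (t→t).

(t→t)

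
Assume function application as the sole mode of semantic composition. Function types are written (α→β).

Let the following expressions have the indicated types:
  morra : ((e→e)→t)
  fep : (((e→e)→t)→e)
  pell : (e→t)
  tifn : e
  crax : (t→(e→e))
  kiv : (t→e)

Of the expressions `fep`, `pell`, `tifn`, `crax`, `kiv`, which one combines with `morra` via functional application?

fep — combines: fep : (((e→e)→t)→e) takes morra : ((e→e)→t) as argument, giving e.
pell : (e→t) — no; morra wants (e→e), and pell wants e.
tifn : e — no; morra wants (e→e), and tifn wants nothing (atomic).
crax : (t→(e→e)) — no; morra wants (e→e), and crax wants t.
kiv : (t→e) — no; morra wants (e→e), and kiv wants t.

fep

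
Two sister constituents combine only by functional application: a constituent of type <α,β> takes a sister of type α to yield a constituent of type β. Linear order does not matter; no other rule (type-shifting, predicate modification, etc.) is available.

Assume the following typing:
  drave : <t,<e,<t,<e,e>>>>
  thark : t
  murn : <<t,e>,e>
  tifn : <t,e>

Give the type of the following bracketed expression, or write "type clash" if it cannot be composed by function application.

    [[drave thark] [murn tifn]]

[drave thark]: functor drave : <t,<e,<t,<e,e>>>>, argument thark : t; result <e,<t,<e,e>>>.
[murn tifn]: functor murn : <<t,e>,e>, argument tifn : <t,e>; result e.
[[drave thark] [murn tifn]]: functor [drave thark] : <e,<t,<e,e>>>, argument [murn tifn] : e; result <t,<e,e>>.

<t,<e,e>>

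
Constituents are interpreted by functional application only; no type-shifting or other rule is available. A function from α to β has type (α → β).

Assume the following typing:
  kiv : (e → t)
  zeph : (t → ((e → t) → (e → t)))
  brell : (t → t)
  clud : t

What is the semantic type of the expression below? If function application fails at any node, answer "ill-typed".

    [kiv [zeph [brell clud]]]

[brell clud]: brell is (t → t), clud is t; result t.
[zeph [brell clud]]: zeph is (t → ((e → t) → (e → t))), [brell clud] is t; result ((e → t) → (e → t)).
[kiv [zeph [brell clud]]]: [zeph [brell clud]] is ((e → t) → (e → t)), kiv is (e → t); result (e → t).

(e → t)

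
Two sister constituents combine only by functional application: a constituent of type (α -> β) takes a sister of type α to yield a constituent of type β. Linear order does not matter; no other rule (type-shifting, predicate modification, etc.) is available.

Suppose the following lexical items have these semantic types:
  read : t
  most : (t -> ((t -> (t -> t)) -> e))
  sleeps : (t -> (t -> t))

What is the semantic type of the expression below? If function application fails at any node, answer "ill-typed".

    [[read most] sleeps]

e

[read most]: (t -> ((t -> (t -> t)) -> e)) applied to t yields ((t -> (t -> t)) -> e).
[[read most] sleeps]: ((t -> (t -> t)) -> e) applied to (t -> (t -> t)) yields e.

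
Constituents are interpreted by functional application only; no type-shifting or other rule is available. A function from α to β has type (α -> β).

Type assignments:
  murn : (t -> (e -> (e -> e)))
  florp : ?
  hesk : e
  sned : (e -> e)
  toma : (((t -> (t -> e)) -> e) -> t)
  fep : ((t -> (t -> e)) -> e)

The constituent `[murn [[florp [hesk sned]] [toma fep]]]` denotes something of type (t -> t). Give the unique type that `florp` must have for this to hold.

[murn [[florp [hesk sned]] [toma fep]]] must have type (t -> t). The sister murn has type (t -> (e -> (e -> e))); that is not a function onto (t -> t), so [[florp [hesk sned]] [toma fep]] must be the functor, of type ((t -> (e -> (e -> e))) -> (t -> t)).
[[florp [hesk sned]] [toma fep]] must have type ((t -> (e -> (e -> e))) -> (t -> t)). The sister [toma fep] has type t; that is not a function onto ((t -> (e -> (e -> e))) -> (t -> t)), so [florp [hesk sned]] must be the functor, of type (t -> ((t -> (e -> (e -> e))) -> (t -> t))).
[florp [hesk sned]] must have type (t -> ((t -> (e -> (e -> e))) -> (t -> t))). The sister [hesk sned] has type e; that is not a function onto (t -> ((t -> (e -> (e -> e))) -> (t -> t))), so florp must be the functor, of type (e -> (t -> ((t -> (e -> (e -> e))) -> (t -> t)))).

(e -> (t -> ((t -> (e -> (e -> e))) -> (t -> t))))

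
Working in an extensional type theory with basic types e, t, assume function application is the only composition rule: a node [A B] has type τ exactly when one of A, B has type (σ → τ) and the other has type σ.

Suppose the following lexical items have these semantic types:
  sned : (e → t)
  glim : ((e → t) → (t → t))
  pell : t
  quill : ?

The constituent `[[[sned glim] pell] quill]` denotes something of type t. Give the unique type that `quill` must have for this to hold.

(t → t)

[[[sned glim] pell] quill] must have type t. The sister [[sned glim] pell] has type t; that is not a function onto t, so quill must be the functor, of type (t → t).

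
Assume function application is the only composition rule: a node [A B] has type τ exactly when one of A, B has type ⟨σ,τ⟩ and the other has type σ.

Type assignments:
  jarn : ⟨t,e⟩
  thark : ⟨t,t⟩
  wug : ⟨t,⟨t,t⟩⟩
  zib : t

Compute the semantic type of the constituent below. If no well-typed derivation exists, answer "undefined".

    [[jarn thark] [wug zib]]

undefined

[jarn thark]: ⟨t,e⟩ and ⟨t,t⟩ cannot combine by function application — type clash.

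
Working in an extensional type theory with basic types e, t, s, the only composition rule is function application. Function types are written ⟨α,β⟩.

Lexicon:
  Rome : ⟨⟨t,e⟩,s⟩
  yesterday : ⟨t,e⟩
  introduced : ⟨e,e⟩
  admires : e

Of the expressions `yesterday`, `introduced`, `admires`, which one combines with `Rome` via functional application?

yesterday — combines: Rome : ⟨⟨t,e⟩,s⟩ takes yesterday : ⟨t,e⟩ as argument, giving s.
introduced : ⟨e,e⟩ — no; Rome wants ⟨t,e⟩, and introduced wants e.
admires : e — no; Rome wants ⟨t,e⟩, and admires wants nothing (atomic).

yesterday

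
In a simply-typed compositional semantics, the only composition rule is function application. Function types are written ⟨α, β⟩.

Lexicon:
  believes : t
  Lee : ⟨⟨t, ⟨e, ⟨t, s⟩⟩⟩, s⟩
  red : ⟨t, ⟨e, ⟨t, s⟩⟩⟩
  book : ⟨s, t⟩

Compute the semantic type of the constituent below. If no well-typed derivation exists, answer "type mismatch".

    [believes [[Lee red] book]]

type mismatch

[Lee red]: Lee is ⟨⟨t, ⟨e, ⟨t, s⟩⟩⟩, s⟩, red is ⟨t, ⟨e, ⟨t, s⟩⟩⟩; result s.
[[Lee red] book]: book is ⟨s, t⟩, [Lee red] is s; result t.
At [believes [[Lee red] book]]: neither t nor t can take the other as argument; the node is ill-typed.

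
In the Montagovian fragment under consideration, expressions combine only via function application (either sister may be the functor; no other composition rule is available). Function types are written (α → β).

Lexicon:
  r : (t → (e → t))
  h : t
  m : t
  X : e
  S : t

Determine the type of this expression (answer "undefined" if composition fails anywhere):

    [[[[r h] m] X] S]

[r h]: functor r : (t → (e → t)), argument h : t; result (e → t).
[[r h] m]: (e → t) with t — neither is a function whose domain matches the other; composition fails here.

undefined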